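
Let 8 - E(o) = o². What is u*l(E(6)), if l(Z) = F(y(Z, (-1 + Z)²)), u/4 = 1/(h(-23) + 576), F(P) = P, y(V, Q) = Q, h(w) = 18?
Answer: 1682/297 ≈ 5.6633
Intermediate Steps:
E(o) = 8 - o²
u = 2/297 (u = 4/(18 + 576) = 4/594 = 4*(1/594) = 2/297 ≈ 0.0067340)
l(Z) = (-1 + Z)²
u*l(E(6)) = 2*(-1 + (8 - 1*6²))²/297 = 2*(-1 + (8 - 1*36))²/297 = 2*(-1 + (8 - 36))²/297 = 2*(-1 - 28)²/297 = (2/297)*(-29)² = (2/297)*841 = 1682/297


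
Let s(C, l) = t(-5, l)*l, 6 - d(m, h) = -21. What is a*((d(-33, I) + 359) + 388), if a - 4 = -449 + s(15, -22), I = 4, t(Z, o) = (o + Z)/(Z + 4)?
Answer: -804186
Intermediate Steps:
t(Z, o) = (Z + o)/(4 + Z)
d(m, h) = 27 (d(m, h) = 6 - 1*(-21) = 6 + 21 = 27)
s(C, l) = l*(5 - l) (s(C, l) = ((-5 + l)/(4 - 5))*l = ((-5 + l)/(-1))*l = (-(-5 + l))*l = (5 - l)*l = l*(5 - l))
a = -1039 (a = 4 + (-449 - 22*(5 - 1*(-22))) = 4 + (-449 - 22*(5 + 22)) = 4 + (-449 - 22*27) = 4 + (-449 - 594) = 4 - 1043 = -1039)
a*((d(-33, I) + 359) + 388) = -1039*((27 + 359) + 388) = -1039*(386 + 388) = -1039*774 = -804186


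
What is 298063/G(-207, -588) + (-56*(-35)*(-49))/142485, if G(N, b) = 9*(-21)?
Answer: -404644363/256473 ≈ -1577.7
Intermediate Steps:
G(N, b) = -189
298063/G(-207, -588) + (-56*(-35)*(-49))/142485 = 298063/(-189) + (-56*(-35)*(-49))/142485 = 298063*(-1/189) + (1960*(-49))*(1/142485) = -298063/189 - 96040*1/142485 = -298063/189 - 2744/4071 = -404644363/256473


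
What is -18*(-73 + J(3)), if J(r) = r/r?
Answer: 1296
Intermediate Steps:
J(r) = 1
-18*(-73 + J(3)) = -18*(-73 + 1) = -18*(-72) = 1296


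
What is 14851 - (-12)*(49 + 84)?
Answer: 16447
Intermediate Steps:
14851 - (-12)*(49 + 84) = 14851 - (-12)*133 = 14851 - 1*(-1596) = 14851 + 1596 = 16447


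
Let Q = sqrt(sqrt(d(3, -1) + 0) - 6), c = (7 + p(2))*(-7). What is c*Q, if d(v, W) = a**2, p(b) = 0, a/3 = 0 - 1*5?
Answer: -147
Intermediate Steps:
a = -15 (a = 3*(0 - 1*5) = 3*(0 - 5) = 3*(-5) = -15)
c = -49 (c = (7 + 0)*(-7) = 7*(-7) = -49)
d(v, W) = 225 (d(v, W) = (-15)**2 = 225)
Q = 3 (Q = sqrt(sqrt(225 + 0) - 6) = sqrt(sqrt(225) - 6) = sqrt(15 - 6) = sqrt(9) = 3)
c*Q = -49*3 = -147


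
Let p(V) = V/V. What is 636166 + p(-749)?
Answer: 636167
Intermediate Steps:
p(V) = 1
636166 + p(-749) = 636166 + 1 = 636167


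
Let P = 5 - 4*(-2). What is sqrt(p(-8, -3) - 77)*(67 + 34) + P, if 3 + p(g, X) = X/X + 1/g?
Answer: 13 + 101*I*sqrt(1266)/4 ≈ 13.0 + 898.42*I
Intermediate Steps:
p(g, X) = -2 + 1/g (p(g, X) = -3 + (X/X + 1/g) = -3 + (1 + 1/g) = -2 + 1/g)
P = 13 (P = 5 + 8 = 13)
sqrt(p(-8, -3) - 77)*(67 + 34) + P = sqrt((-2 + 1/(-8)) - 77)*(67 + 34) + 13 = sqrt((-2 - 1/8) - 77)*101 + 13 = sqrt(-17/8 - 77)*101 + 13 = sqrt(-633/8)*101 + 13 = (I*sqrt(1266)/4)*101 + 13 = 101*I*sqrt(1266)/4 + 13 = 13 + 101*I*sqrt(1266)/4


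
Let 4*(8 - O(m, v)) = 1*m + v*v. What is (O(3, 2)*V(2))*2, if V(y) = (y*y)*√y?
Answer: 50*√2 ≈ 70.711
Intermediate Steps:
V(y) = y^(5/2) (V(y) = y²*√y = y^(5/2))
O(m, v) = 8 - m/4 - v²/4 (O(m, v) = 8 - (1*m + v*v)/4 = 8 - (m + v²)/4 = 8 + (-m/4 - v²/4) = 8 - m/4 - v²/4)
(O(3, 2)*V(2))*2 = ((8 - ¼*3 - ¼*2²)*2^(5/2))*2 = ((8 - ¾ - ¼*4)*(4*√2))*2 = ((8 - ¾ - 1)*(4*√2))*2 = (25*(4*√2)/4)*2 = (25*√2)*2 = 50*√2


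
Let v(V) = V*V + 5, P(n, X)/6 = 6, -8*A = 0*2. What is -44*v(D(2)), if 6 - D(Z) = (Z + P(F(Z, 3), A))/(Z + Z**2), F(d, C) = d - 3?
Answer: -2024/9 ≈ -224.89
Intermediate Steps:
A = 0 (A = -0*2 = -1/8*0 = 0)
F(d, C) = -3 + d
P(n, X) = 36 (P(n, X) = 6*6 = 36)
D(Z) = 6 - (36 + Z)/(Z + Z**2) (D(Z) = 6 - (Z + 36)/(Z + Z**2) = 6 - (36 + Z)/(Z + Z**2))
v(V) = 5 + V**2 (v(V) = V**2 + 5 = 5 + V**2)
-44*v(D(2)) = -44*(5 + ((-36 + 5*2 + 6*2**2)/(2*(1 + 2)))**2) = -44*(5 + ((1/2)*(-36 + 10 + 6*4)/3)**2) = -44*(5 + ((1/2)*(1/3)*(-36 + 10 + 24))**2) = -44*(5 + ((1/2)*(1/3)*(-2))**2) = -44*(5 + (-1/3)**2) = -44*(5 + 1/9) = -44*46/9 = -2024/9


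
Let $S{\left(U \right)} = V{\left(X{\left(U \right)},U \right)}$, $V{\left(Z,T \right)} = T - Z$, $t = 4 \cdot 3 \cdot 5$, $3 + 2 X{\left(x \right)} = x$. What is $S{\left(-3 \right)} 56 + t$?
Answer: $60$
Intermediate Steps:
$X{\left(x \right)} = - \frac{3}{2} + \frac{x}{2}$
$t = 60$ ($t = 12 \cdot 5 = 60$)
$S{\left(U \right)} = \frac{3}{2} + \frac{U}{2}$ ($S{\left(U \right)} = U - \left(- \frac{3}{2} + \frac{U}{2}\right) = \frac{3}{2} + \frac{U}{2}$)
$S{\left(-3 \right)} 56 + t = \left(\frac{3}{2} + \frac{1}{2} \left(-3\right)\right) 56 + 60 = \left(\frac{3}{2} - \frac{3}{2}\right) 56 + 60 = 0 \cdot 56 + 60 = 0 + 60 = 60$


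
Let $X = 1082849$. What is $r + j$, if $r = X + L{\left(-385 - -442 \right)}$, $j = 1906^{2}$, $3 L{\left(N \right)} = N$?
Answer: $4715704$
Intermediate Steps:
$L{\left(N \right)} = \frac{N}{3}$
$j = 3632836$
$r = 1082868$ ($r = 1082849 + \frac{-385 - -442}{3} = 1082849 + \frac{-385 + 442}{3} = 1082849 + \frac{1}{3} \cdot 57 = 1082849 + 19 = 1082868$)
$r + j = 1082868 + 3632836 = 4715704$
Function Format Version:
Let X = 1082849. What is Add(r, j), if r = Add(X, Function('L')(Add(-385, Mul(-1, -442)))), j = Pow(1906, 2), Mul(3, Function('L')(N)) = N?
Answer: 4715704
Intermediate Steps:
Function('L')(N) = Mul(Rational(1, 3), N)
j = 3632836
r = 1082868 (r = Add(1082849, Mul(Rational(1, 3), Add(-385, Mul(-1, -442)))) = Add(1082849, Mul(Rational(1, 3), Add(-385, 442))) = Add(1082849, Mul(Rational(1, 3), 57)) = Add(1082849, 19) = 1082868)
Add(r, j) = Add(1082868, 3632836) = 4715704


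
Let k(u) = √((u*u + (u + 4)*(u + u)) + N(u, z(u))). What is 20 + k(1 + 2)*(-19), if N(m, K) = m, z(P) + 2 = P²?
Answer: 20 - 57*√6 ≈ -119.62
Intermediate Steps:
z(P) = -2 + P²
k(u) = √(u + u² + 2*u*(4 + u)) (k(u) = √((u*u + (u + 4)*(u + u)) + u) = √((u² + (4 + u)*(2*u)) + u) = √((u² + 2*u*(4 + u)) + u) = √(u + u² + 2*u*(4 + u)))
20 + k(1 + 2)*(-19) = 20 + (√3*√((1 + 2)*(3 + (1 + 2))))*(-19) = 20 + (√3*√(3*(3 + 3)))*(-19) = 20 + (√3*√(3*6))*(-19) = 20 + (√3*√18)*(-19) = 20 + (√3*(3*√2))*(-19) = 20 + (3*√6)*(-19) = 20 - 57*√6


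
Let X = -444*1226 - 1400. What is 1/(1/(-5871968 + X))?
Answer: -6417712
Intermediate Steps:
X = -545744 (X = -544344 - 1400 = -545744)
1/(1/(-5871968 + X)) = 1/(1/(-5871968 - 545744)) = 1/(1/(-6417712)) = 1/(-1/6417712) = -6417712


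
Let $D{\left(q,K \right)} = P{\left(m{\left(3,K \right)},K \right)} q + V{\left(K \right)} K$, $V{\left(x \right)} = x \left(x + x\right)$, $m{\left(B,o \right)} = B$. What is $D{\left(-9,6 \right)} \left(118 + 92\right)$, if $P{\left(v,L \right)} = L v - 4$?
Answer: $64260$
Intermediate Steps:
$V{\left(x \right)} = 2 x^{2}$ ($V{\left(x \right)} = x 2 x = 2 x^{2}$)
$P{\left(v,L \right)} = -4 + L v$
$D{\left(q,K \right)} = 2 K^{3} + q \left(-4 + 3 K\right)$ ($D{\left(q,K \right)} = \left(-4 + K 3\right) q + 2 K^{2} K = \left(-4 + 3 K\right) q + 2 K^{3} = q \left(-4 + 3 K\right) + 2 K^{3} = 2 K^{3} + q \left(-4 + 3 K\right)$)
$D{\left(-9,6 \right)} \left(118 + 92\right) = \left(2 \cdot 6^{3} - 9 \left(-4 + 3 \cdot 6\right)\right) \left(118 + 92\right) = \left(2 \cdot 216 - 9 \left(-4 + 18\right)\right) 210 = \left(432 - 126\right) 210 = 306 \cdot 210 = 64260$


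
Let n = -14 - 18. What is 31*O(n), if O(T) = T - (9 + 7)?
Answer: -1488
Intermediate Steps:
n = -32
O(T) = -16 + T (O(T) = T - 1*16 = T - 16 = -16 + T)
31*O(n) = 31*(-16 - 32) = 31*(-48) = -1488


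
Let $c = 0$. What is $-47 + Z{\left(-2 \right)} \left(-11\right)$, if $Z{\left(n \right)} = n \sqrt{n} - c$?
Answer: $-47 + 22 i \sqrt{2} \approx -47.0 + 31.113 i$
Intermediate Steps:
$Z{\left(n \right)} = n^{\frac{3}{2}}$ ($Z{\left(n \right)} = n \sqrt{n} - 0 = n^{\frac{3}{2}} + 0 = n^{\frac{3}{2}}$)
$-47 + Z{\left(-2 \right)} \left(-11\right) = -47 + \left(-2\right)^{\frac{3}{2}} \left(-11\right) = -47 + - 2 i \sqrt{2} \left(-11\right) = -47 + 22 i \sqrt{2}$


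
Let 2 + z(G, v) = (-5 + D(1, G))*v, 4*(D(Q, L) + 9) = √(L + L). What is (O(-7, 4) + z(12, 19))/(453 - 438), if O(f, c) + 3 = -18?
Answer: -289/15 + 19*√6/30 ≈ -17.715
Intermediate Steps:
O(f, c) = -21 (O(f, c) = -3 - 18 = -21)
D(Q, L) = -9 + √2*√L/4 (D(Q, L) = -9 + √(L + L)/4 = -9 + √(2*L)/4 = -9 + (√2*√L)/4 = -9 + √2*√L/4)
z(G, v) = -2 + v*(-14 + √2*√G/4) (z(G, v) = -2 + (-5 + (-9 + √2*√G/4))*v = -2 + (-14 + √2*√G/4)*v = -2 + v*(-14 + √2*√G/4))
(O(-7, 4) + z(12, 19))/(453 - 438) = (-21 + (-2 - 14*19 + (¼)*19*√2*√12))/(453 - 438) = (-21 + (-2 - 266 + (¼)*19*√2*(2*√3)))/15 = (-21 + (-2 - 266 + 19*√6/2))*(1/15) = (-21 + (-268 + 19*√6/2))*(1/15) = (-289 + 19*√6/2)*(1/15) = -289/15 + 19*√6/30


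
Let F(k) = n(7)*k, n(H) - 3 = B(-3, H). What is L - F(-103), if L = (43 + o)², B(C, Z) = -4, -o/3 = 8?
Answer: 258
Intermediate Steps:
o = -24 (o = -3*8 = -24)
L = 361 (L = (43 - 24)² = 19² = 361)
n(H) = -1 (n(H) = 3 - 4 = -1)
F(k) = -k
L - F(-103) = 361 - (-1)*(-103) = 361 - 1*103 = 361 - 103 = 258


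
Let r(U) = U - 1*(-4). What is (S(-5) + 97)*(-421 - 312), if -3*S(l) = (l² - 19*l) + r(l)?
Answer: -126076/3 ≈ -42025.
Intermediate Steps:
r(U) = 4 + U (r(U) = U + 4 = 4 + U)
S(l) = -4/3 + 6*l - l²/3 (S(l) = -((l² - 19*l) + (4 + l))/3 = -(4 + l² - 18*l)/3 = -4/3 + 6*l - l²/3)
(S(-5) + 97)*(-421 - 312) = ((-4/3 + 6*(-5) - ⅓*(-5)²) + 97)*(-421 - 312) = ((-4/3 - 30 - ⅓*25) + 97)*(-733) = ((-4/3 - 30 - 25/3) + 97)*(-733) = (-119/3 + 97)*(-733) = (172/3)*(-733) = -126076/3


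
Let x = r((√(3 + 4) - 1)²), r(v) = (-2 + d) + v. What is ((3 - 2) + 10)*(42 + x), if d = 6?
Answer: 594 - 22*√7 ≈ 535.79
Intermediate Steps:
r(v) = 4 + v (r(v) = (-2 + 6) + v = 4 + v)
x = 4 + (-1 + √7)² (x = 4 + (√(3 + 4) - 1)² = 4 + (√7 - 1)² = 4 + (-1 + √7)² ≈ 6.7085)
((3 - 2) + 10)*(42 + x) = ((3 - 2) + 10)*(42 + (12 - 2*√7)) = (1 + 10)*(54 - 2*√7) = 11*(54 - 2*√7) = 594 - 22*√7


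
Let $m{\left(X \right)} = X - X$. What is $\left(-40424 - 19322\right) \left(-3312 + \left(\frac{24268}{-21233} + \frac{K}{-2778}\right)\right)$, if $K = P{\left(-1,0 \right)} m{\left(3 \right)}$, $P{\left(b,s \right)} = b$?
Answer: $\frac{4203009457144}{21233} \approx 1.9795 \cdot 10^{8}$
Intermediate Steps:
$m{\left(X \right)} = 0$
$K = 0$ ($K = \left(-1\right) 0 = 0$)
$\left(-40424 - 19322\right) \left(-3312 + \left(\frac{24268}{-21233} + \frac{K}{-2778}\right)\right) = \left(-40424 - 19322\right) \left(-3312 + \left(\frac{24268}{-21233} + \frac{0}{-2778}\right)\right) = - 59746 \left(-3312 + \left(24268 \left(- \frac{1}{21233}\right) + 0 \left(- \frac{1}{2778}\right)\right)\right) = - 59746 \left(-3312 + \left(- \frac{24268}{21233} + 0\right)\right) = - 59746 \left(-3312 - \frac{24268}{21233}\right) = \left(-59746\right) \left(- \frac{70347964}{21233}\right) = \frac{4203009457144}{21233}$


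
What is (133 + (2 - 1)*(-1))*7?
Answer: 924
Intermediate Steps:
(133 + (2 - 1)*(-1))*7 = (133 + 1*(-1))*7 = (133 - 1)*7 = 132*7 = 924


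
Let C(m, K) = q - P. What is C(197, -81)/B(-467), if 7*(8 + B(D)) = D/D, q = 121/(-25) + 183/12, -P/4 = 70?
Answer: -203287/5500 ≈ -36.961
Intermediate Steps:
P = -280 (P = -4*70 = -280)
q = 1041/100 (q = 121*(-1/25) + 183*(1/12) = -121/25 + 61/4 = 1041/100 ≈ 10.410)
C(m, K) = 29041/100 (C(m, K) = 1041/100 - 1*(-280) = 1041/100 + 280 = 29041/100)
B(D) = -55/7 (B(D) = -8 + (D/D)/7 = -8 + (⅐)*1 = -8 + ⅐ = -55/7)
C(197, -81)/B(-467) = 29041/(100*(-55/7)) = (29041/100)*(-7/55) = -203287/5500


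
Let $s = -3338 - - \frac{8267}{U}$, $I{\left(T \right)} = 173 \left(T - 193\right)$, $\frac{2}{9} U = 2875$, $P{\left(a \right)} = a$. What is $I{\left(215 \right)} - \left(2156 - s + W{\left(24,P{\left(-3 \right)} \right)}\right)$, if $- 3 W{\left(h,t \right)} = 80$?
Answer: $- \frac{42970466}{25875} \approx -1660.7$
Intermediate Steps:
$U = \frac{25875}{2}$ ($U = \frac{9}{2} \cdot 2875 = \frac{25875}{2} \approx 12938.0$)
$W{\left(h,t \right)} = - \frac{80}{3}$ ($W{\left(h,t \right)} = \left(- \frac{1}{3}\right) 80 = - \frac{80}{3}$)
$I{\left(T \right)} = -33389 + 173 T$ ($I{\left(T \right)} = 173 \left(-193 + T\right) = -33389 + 173 T$)
$s = - \frac{86354216}{25875}$ ($s = -3338 - - \frac{8267}{\frac{25875}{2}} = -3338 - \left(-8267\right) \frac{2}{25875} = -3338 - - \frac{16534}{25875} = -3338 + \frac{16534}{25875} = - \frac{86354216}{25875} \approx -3337.4$)
$I{\left(215 \right)} - \left(2156 - s + W{\left(24,P{\left(-3 \right)} \right)}\right) = \left(-33389 + 173 \cdot 215\right) + \left(\left(-10340 - \frac{86354216}{25875}\right) + \left(8184 - - \frac{80}{3}\right)\right) = \left(-33389 + 37195\right) + \left(- \frac{353901716}{25875} + \left(8184 + \frac{80}{3}\right)\right) = 3806 + \left(- \frac{353901716}{25875} + \frac{24632}{3}\right) = 3806 - \frac{141450716}{25875} = - \frac{42970466}{25875}$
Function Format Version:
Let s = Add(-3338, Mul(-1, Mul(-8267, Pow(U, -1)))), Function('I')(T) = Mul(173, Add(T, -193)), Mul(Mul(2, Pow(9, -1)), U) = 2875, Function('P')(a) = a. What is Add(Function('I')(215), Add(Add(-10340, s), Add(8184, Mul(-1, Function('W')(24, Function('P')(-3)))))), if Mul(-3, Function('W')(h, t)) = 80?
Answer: Rational(-42970466, 25875) ≈ -1660.7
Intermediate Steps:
U = Rational(25875, 2) (U = Mul(Rational(9, 2), 2875) = Rational(25875, 2) ≈ 12938.)
Function('W')(h, t) = Rational(-80, 3) (Function('W')(h, t) = Mul(Rational(-1, 3), 80) = Rational(-80, 3))
Function('I')(T) = Add(-33389, Mul(173, T)) (Function('I')(T) = Mul(173, Add(-193, T)) = Add(-33389, Mul(173, T)))
s = Rational(-86354216, 25875) (s = Add(-3338, Mul(-1, Mul(-8267, Pow(Rational(25875, 2), -1)))) = Add(-3338, Mul(-1, Mul(-8267, Rational(2, 25875)))) = Add(-3338, Mul(-1, Rational(-16534, 25875))) = Add(-3338, Rational(16534, 25875)) = Rational(-86354216, 25875) ≈ -3337.4)
Add(Function('I')(215), Add(Add(-10340, s), Add(8184, Mul(-1, Function('W')(24, Function('P')(-3)))))) = Add(Add(-33389, Mul(173, 215)), Add(Add(-10340, Rational(-86354216, 25875)), Add(8184, Mul(-1, Rational(-80, 3))))) = Add(Add(-33389, 37195), Add(Rational(-353901716, 25875), Add(8184, Rational(80, 3)))) = Add(3806, Add(Rational(-353901716, 25875), Rational(24632, 3))) = Add(3806, Rational(-141450716, 25875)) = Rational(-42970466, 25875)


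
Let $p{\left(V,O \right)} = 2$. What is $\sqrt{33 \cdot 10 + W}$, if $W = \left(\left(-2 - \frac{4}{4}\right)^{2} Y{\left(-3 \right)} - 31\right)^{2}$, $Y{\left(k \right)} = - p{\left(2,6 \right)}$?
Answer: $\sqrt{2731} \approx 52.259$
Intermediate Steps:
$Y{\left(k \right)} = -2$ ($Y{\left(k \right)} = \left(-1\right) 2 = -2$)
$W = 2401$ ($W = \left(\left(-2 - \frac{4}{4}\right)^{2} \left(-2\right) - 31\right)^{2} = \left(\left(-2 - 1\right)^{2} \left(-2\right) - 31\right)^{2} = \left(\left(-3\right)^{2} \left(-2\right) - 31\right)^{2} = \left(9 \left(-2\right) - 31\right)^{2} = \left(-18 - 31\right)^{2} = \left(-49\right)^{2} = 2401$)
$\sqrt{33 \cdot 10 + W} = \sqrt{33 \cdot 10 + 2401} = \sqrt{330 + 2401} = \sqrt{2731}$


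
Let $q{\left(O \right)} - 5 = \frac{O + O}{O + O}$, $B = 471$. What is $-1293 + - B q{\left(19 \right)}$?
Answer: $-4119$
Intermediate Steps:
$q{\left(O \right)} = 6$ ($q{\left(O \right)} = 5 + \frac{O + O}{O + O} = 5 + \frac{2 O}{2 O} = 5 + 2 O \frac{1}{2 O} = 5 + 1 = 6$)
$-1293 + - B q{\left(19 \right)} = -1293 + \left(-1\right) 471 \cdot 6 = -1293 - 2826 = -4119$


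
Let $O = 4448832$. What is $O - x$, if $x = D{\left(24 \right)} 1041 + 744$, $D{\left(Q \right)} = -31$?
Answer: $4480359$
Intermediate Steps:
$x = -31527$ ($x = \left(-31\right) 1041 + 744 = -32271 + 744 = -31527$)
$O - x = 4448832 - -31527 = 4448832 + 31527 = 4480359$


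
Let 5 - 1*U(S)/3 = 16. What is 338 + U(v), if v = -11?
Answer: 305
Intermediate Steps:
U(S) = -33 (U(S) = 15 - 3*16 = 15 - 48 = -33)
338 + U(v) = 338 - 33 = 305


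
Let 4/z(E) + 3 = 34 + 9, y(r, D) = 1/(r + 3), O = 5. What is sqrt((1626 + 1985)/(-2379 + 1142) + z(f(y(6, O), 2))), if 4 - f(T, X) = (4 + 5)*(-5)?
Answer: I*sqrt(431379010)/12370 ≈ 1.679*I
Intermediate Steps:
y(r, D) = 1/(3 + r)
f(T, X) = 49 (f(T, X) = 4 - (4 + 5)*(-5) = 4 - 9*(-5) = 4 - 1*(-45) = 4 + 45 = 49)
z(E) = 1/10 (z(E) = 4/(-3 + (34 + 9)) = 4/(-3 + 43) = 4/40 = 4*(1/40) = 1/10)
sqrt((1626 + 1985)/(-2379 + 1142) + z(f(y(6, O), 2))) = sqrt((1626 + 1985)/(-2379 + 1142) + 1/10) = sqrt(3611/(-1237) + 1/10) = sqrt(3611*(-1/1237) + 1/10) = sqrt(-3611/1237 + 1/10) = sqrt(-34873/12370) = I*sqrt(431379010)/12370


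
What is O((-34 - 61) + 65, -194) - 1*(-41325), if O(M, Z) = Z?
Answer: 41131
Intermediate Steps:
O((-34 - 61) + 65, -194) - 1*(-41325) = -194 - 1*(-41325) = -194 + 41325 = 41131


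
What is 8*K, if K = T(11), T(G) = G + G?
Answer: 176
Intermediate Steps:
T(G) = 2*G
K = 22 (K = 2*11 = 22)
8*K = 8*22 = 176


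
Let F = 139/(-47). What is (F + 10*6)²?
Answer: 7187761/2209 ≈ 3253.9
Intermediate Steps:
F = -139/47 (F = 139*(-1/47) = -139/47 ≈ -2.9574)
(F + 10*6)² = (-139/47 + 10*6)² = (-139/47 + 60)² = (2681/47)² = 7187761/2209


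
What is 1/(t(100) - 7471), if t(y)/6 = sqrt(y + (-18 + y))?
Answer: -7471/55809289 - 6*sqrt(182)/55809289 ≈ -0.00013532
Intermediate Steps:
t(y) = 6*sqrt(-18 + 2*y) (t(y) = 6*sqrt(y + (-18 + y)) = 6*sqrt(-18 + 2*y))
1/(t(100) - 7471) = 1/(6*sqrt(-18 + 2*100) - 7471) = 1/(6*sqrt(-18 + 200) - 7471) = 1/(6*sqrt(182) - 7471) = 1/(-7471 + 6*sqrt(182))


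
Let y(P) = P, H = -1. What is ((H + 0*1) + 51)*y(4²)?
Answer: 800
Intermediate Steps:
((H + 0*1) + 51)*y(4²) = ((-1 + 0*1) + 51)*4² = ((-1 + 0) + 51)*16 = (-1 + 51)*16 = 50*16 = 800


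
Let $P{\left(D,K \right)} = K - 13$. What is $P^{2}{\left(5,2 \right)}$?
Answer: $121$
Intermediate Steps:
$P{\left(D,K \right)} = -13 + K$ ($P{\left(D,K \right)} = K - 13 = -13 + K$)
$P^{2}{\left(5,2 \right)} = \left(-13 + 2\right)^{2} = \left(-11\right)^{2} = 121$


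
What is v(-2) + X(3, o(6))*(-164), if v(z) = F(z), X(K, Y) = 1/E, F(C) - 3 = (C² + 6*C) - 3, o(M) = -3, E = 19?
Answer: -316/19 ≈ -16.632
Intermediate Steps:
F(C) = C² + 6*C (F(C) = 3 + ((C² + 6*C) - 3) = 3 + (-3 + C² + 6*C) = C² + 6*C)
X(K, Y) = 1/19
v(z) = z*(6 + z)
v(-2) + X(3, o(6))*(-164) = -2*(6 - 2) + (1/19)*(-164) = -2*4 - 164/19 = -8 - 164/19 = -316/19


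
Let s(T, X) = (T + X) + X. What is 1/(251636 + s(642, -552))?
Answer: 1/251174 ≈ 3.9813e-6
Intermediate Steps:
s(T, X) = T + 2*X
1/(251636 + s(642, -552)) = 1/(251636 + (642 + 2*(-552))) = 1/(251636 + (642 - 1104)) = 1/(251636 - 462) = 1/251174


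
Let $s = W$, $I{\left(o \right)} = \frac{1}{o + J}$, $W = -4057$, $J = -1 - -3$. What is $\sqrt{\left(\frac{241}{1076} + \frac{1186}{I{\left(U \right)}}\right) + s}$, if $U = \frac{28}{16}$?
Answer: $\frac{\sqrt{113092711}}{538} \approx 19.767$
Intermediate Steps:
$J = 2$ ($J = -1 + 3 = 2$)
$U = \frac{7}{4}$ ($U = 28 \cdot \frac{1}{16} = \frac{7}{4} \approx 1.75$)
$I{\left(o \right)} = \frac{1}{2 + o}$ ($I{\left(o \right)} = \frac{1}{o + 2} = \frac{1}{2 + o}$)
$s = -4057$
$\sqrt{\left(\frac{241}{1076} + \frac{1186}{I{\left(U \right)}}\right) + s} = \sqrt{\left(\frac{241}{1076} + \frac{1186}{\frac{1}{2 + \frac{7}{4}}}\right) - 4057} = \sqrt{\left(241 \cdot \frac{1}{1076} + \frac{1186}{\frac{1}{\frac{15}{4}}}\right) - 4057} = \sqrt{\left(\frac{241}{1076} + \frac{1186}{\frac{4}{15}}\right) - 4057} = \sqrt{\left(\frac{241}{1076} + 1186 \cdot \frac{15}{4}\right) - 4057} = \sqrt{\left(\frac{241}{1076} + \frac{8895}{2}\right) - 4057} = \sqrt{\frac{4785751}{1076} - 4057} = \sqrt{\frac{420419}{1076}} = \frac{\sqrt{113092711}}{538}$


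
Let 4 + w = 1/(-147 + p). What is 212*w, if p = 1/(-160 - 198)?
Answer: -44703592/52627 ≈ -849.44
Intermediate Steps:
p = -1/358 (p = 1/(-358) = -1/358 ≈ -0.0027933)
w = -210866/52627 (w = -4 + 1/(-147 - 1/358) = -4 + 1/(-52627/358) = -4 - 358/52627 = -210866/52627 ≈ -4.0068)
212*w = 212*(-210866/52627) = -44703592/52627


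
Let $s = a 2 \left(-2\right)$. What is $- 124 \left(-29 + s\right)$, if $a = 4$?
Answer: $5580$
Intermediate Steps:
$s = -16$ ($s = 4 \cdot 2 \left(-2\right) = 4 \left(-4\right) = -16$)
$- 124 \left(-29 + s\right) = - 124 \left(-29 - 16\right) = \left(-124\right) \left(-45\right) = 5580$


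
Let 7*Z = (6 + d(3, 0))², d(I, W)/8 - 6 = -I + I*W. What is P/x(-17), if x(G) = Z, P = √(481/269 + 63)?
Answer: 7*√1172033/121050 ≈ 0.062604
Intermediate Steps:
d(I, W) = 48 - 8*I + 8*I*W (d(I, W) = 48 + 8*(-I + I*W) = 48 + (-8*I + 8*I*W) = 48 - 8*I + 8*I*W)
Z = 900/7 (Z = (6 + (48 - 8*3 + 8*3*0))²/7 = (6 + (48 - 24 + 0))²/7 = (6 + 24)²/7 = (⅐)*30² = (⅐)*900 = 900/7 ≈ 128.57)
P = 2*√1172033/269 (P = √(481*(1/269) + 63) = √(481/269 + 63) = √(17428/269) = 2*√1172033/269 ≈ 8.0491)
x(G) = 900/7
P/x(-17) = (2*√1172033/269)/(900/7) = (2*√1172033/269)*(7/900) = 7*√1172033/121050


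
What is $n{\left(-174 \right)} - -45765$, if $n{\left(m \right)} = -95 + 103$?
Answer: $45773$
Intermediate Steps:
$n{\left(m \right)} = 8$
$n{\left(-174 \right)} - -45765 = 8 - -45765 = 8 + 45765 = 45773$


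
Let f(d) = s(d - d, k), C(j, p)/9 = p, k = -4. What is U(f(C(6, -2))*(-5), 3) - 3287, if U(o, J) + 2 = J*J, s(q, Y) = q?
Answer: -3280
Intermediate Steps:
C(j, p) = 9*p
f(d) = 0 (f(d) = d - d = 0)
U(o, J) = -2 + J² (U(o, J) = -2 + J*J = -2 + J²)
U(f(C(6, -2))*(-5), 3) - 3287 = (-2 + 3²) - 3287 = (-2 + 9) - 3287 = 7 - 3287 = -3280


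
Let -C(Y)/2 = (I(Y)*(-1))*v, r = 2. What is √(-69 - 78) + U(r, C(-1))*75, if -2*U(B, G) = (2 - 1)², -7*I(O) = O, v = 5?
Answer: -75/2 + 7*I*√3 ≈ -37.5 + 12.124*I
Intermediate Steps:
I(O) = -O/7
C(Y) = -10*Y/7 (C(Y) = -2*-Y/7*(-1)*5 = -2*Y/7*5 = -10*Y/7)
U(B, G) = -½ (U(B, G) = -(2 - 1)²/2 = -½*1² = -½*1 = -½)
√(-69 - 78) + U(r, C(-1))*75 = √(-69 - 78) - ½*75 = √(-147) - 75/2 = 7*I*√3 - 75/2 = -75/2 + 7*I*√3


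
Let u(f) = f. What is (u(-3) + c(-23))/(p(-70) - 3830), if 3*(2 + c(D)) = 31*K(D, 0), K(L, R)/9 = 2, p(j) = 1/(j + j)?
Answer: -25340/536201 ≈ -0.047258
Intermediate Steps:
p(j) = 1/(2*j)
K(L, R) = 18 (K(L, R) = 9*2 = 18)
c(D) = 184 (c(D) = -2 + (31*18)/3 = -2 + (1/3)*558 = -2 + 186 = 184)
(u(-3) + c(-23))/(p(-70) - 3830) = (-3 + 184)/((1/2)/(-70) - 3830) = 181/((1/2)*(-1/70) - 3830) = 181/(-1/140 - 3830) = 181/(-536201/140) = 181*(-140/536201) = -25340/536201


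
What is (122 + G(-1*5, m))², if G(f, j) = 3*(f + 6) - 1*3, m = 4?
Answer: 14884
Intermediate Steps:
G(f, j) = 15 + 3*f (G(f, j) = 3*(6 + f) - 3 = (18 + 3*f) - 3 = 15 + 3*f)
(122 + G(-1*5, m))² = (122 + (15 + 3*(-1*5)))² = (122 + (15 + 3*(-5)))² = (122 + (15 - 15))² = (122 + 0)² = 122² = 14884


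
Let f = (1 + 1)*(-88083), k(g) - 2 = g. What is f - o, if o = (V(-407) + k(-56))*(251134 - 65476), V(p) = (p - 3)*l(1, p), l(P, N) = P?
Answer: 85969146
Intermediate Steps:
k(g) = 2 + g
V(p) = -3 + p (V(p) = (p - 3)*1 = (-3 + p)*1 = -3 + p)
o = -86145312 (o = ((-3 - 407) + (2 - 56))*(251134 - 65476) = (-410 - 54)*185658 = -464*185658 = -86145312)
f = -176166 (f = 2*(-88083) = -176166)
f - o = -176166 - 1*(-86145312) = -176166 + 86145312 = 85969146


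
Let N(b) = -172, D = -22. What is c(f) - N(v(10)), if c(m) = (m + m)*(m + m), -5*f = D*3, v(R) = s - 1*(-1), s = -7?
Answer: 21724/25 ≈ 868.96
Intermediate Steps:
v(R) = -6 (v(R) = -7 - 1*(-1) = -7 + 1 = -6)
f = 66/5 (f = -(-22)*3/5 = -⅕*(-66) = 66/5 ≈ 13.200)
c(m) = 4*m² (c(m) = (2*m)*(2*m) = 4*m²)
c(f) - N(v(10)) = 4*(66/5)² - 1*(-172) = 4*(4356/25) + 172 = 17424/25 + 172 = 21724/25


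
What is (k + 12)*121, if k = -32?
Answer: -2420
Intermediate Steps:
(k + 12)*121 = (-32 + 12)*121 = -20*121 = -2420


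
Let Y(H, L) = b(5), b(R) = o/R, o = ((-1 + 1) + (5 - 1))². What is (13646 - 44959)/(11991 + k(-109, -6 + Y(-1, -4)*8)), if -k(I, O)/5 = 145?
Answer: -31313/11266 ≈ -2.7794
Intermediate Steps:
o = 16 (o = (0 + 4)² = 4² = 16)
b(R) = 16/R
Y(H, L) = 16/5
k(I, O) = -725 (k(I, O) = -5*145 = -725)
(13646 - 44959)/(11991 + k(-109, -6 + Y(-1, -4)*8)) = (13646 - 44959)/(11991 - 725) = -31313/11266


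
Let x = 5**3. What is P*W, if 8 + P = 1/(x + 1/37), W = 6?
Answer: -36971/771 ≈ -47.952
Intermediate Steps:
x = 125
P = -36971/4626 (P = -8 + 1/(125 + 1/37) = -8 + 1/(4626/37) = -8 + 37/4626 = -36971/4626 ≈ -7.9920)
P*W = -36971/4626*6 = -36971/771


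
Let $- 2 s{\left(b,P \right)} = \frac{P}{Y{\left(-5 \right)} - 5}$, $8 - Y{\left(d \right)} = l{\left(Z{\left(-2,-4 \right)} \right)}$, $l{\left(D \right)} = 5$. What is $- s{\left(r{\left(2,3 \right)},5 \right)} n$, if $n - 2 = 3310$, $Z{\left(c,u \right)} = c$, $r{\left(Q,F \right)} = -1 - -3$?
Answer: $-4140$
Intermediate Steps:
$r{\left(Q,F \right)} = 2$ ($r{\left(Q,F \right)} = -1 + 3 = 2$)
$n = 3312$ ($n = 2 + 3310 = 3312$)
$Y{\left(d \right)} = 3$ ($Y{\left(d \right)} = 8 - 5 = 3$)
$s{\left(b,P \right)} = \frac{P}{4}$ ($s{\left(b,P \right)} = - \frac{\frac{1}{3 - 5} P}{2} = - \frac{\frac{1}{-2} P}{2} = - \frac{\left(- \frac{1}{2}\right) P}{2} = \frac{P}{4}$)
$- s{\left(r{\left(2,3 \right)},5 \right)} n = - \frac{5}{4} \cdot 3312 = \left(-1\right) \frac{5}{4} \cdot 3312 = \left(- \frac{5}{4}\right) 3312 = -4140$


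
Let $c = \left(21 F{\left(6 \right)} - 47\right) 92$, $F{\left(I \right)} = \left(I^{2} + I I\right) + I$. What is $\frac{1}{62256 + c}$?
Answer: $\frac{1}{208628} \approx 4.7932 \cdot 10^{-6}$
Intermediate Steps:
$F{\left(I \right)} = I + 2 I^{2}$ ($F{\left(I \right)} = \left(I^{2} + I^{2}\right) + I = 2 I^{2} + I = I + 2 I^{2}$)
$c = 146372$ ($c = \left(21 \cdot 6 \left(1 + 2 \cdot 6\right) - 47\right) 92 = \left(21 \cdot 6 \left(1 + 12\right) - 47\right) 92 = \left(21 \cdot 6 \cdot 13 - 47\right) 92 = \left(21 \cdot 78 - 47\right) 92 = \left(1638 - 47\right) 92 = 1591 \cdot 92 = 146372$)
$\frac{1}{62256 + c} = \frac{1}{62256 + 146372} = \frac{1}{208628}$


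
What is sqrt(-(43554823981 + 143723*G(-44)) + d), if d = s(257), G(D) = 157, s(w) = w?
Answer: I*sqrt(43577388235) ≈ 2.0875e+5*I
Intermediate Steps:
d = 257
sqrt(-(43554823981 + 143723*G(-44)) + d) = sqrt(-143723/(1/(303047 + 157)) + 257) = sqrt(-143723/(1/303204) + 257) = sqrt(-143723/1/303204 + 257) = sqrt(-143723*303204 + 257) = sqrt(-43577388492 + 257) = sqrt(-43577388235) = I*sqrt(43577388235)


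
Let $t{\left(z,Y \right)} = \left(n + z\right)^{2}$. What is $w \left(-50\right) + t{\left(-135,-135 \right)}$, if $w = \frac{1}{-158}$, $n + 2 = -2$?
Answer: $\frac{1526384}{79} \approx 19321.0$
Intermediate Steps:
$n = -4$ ($n = -2 - 2 = -4$)
$w = - \frac{1}{158} \approx -0.0063291$
$t{\left(z,Y \right)} = \left(-4 + z\right)^{2}$
$w \left(-50\right) + t{\left(-135,-135 \right)} = \left(- \frac{1}{158}\right) \left(-50\right) + \left(-4 - 135\right)^{2} = \frac{25}{79} + \left(-139\right)^{2} = \frac{25}{79} + 19321 = \frac{1526384}{79}$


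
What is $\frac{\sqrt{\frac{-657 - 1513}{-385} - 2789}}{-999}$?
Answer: $- \frac{i \sqrt{336787}}{10989} \approx - 0.05281 i$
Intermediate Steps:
$\frac{\sqrt{\frac{-657 - 1513}{-385} - 2789}}{-999} = \sqrt{\left(-2170\right) \left(- \frac{1}{385}\right) - 2789} \left(- \frac{1}{999}\right) = \sqrt{\frac{62}{11} - 2789} \left(- \frac{1}{999}\right) = \sqrt{- \frac{30617}{11}} \left(- \frac{1}{999}\right) = \frac{i \sqrt{336787}}{11} \left(- \frac{1}{999}\right) = - \frac{i \sqrt{336787}}{10989}$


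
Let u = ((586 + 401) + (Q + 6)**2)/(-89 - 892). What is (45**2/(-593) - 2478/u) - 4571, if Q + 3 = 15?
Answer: -704906978/259141 ≈ -2720.2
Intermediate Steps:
Q = 12 (Q = -3 + 15 = 12)
u = -437/327 (u = ((586 + 401) + (12 + 6)**2)/(-89 - 892) = (987 + 18**2)/(-981) = (987 + 324)*(-1/981) = 1311*(-1/981) = -437/327 ≈ -1.3364)
(45**2/(-593) - 2478/u) - 4571 = (45**2/(-593) - 2478/(-437/327)) - 4571 = (2025*(-1/593) - 2478*(-327/437)) - 4571 = (-2025/593 + 810306/437) - 4571 = 479626533/259141 - 4571 = -704906978/259141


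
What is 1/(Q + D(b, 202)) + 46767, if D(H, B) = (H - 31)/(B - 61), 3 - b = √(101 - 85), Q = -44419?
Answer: 292906911996/6263111 ≈ 46767.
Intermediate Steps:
b = -1 (b = 3 - √(101 - 85) = 3 - √16 = 3 - 1*4 = 3 - 4 = -1)
D(H, B) = (-31 + H)/(-61 + B)
1/(Q + D(b, 202)) + 46767 = 1/(-44419 + (-31 - 1)/(-61 + 202)) + 46767 = 1/(-44419 - 32/141) + 46767 = 1/(-6263111/141) + 46767 = -141/6263111 + 46767 = 292906911996/6263111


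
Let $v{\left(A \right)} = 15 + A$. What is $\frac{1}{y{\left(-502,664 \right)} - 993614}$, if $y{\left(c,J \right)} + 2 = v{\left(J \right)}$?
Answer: $- \frac{1}{992937} \approx -1.0071 \cdot 10^{-6}$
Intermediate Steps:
$y{\left(c,J \right)} = 13 + J$ ($y{\left(c,J \right)} = -2 + \left(15 + J\right) = 13 + J$)
$\frac{1}{y{\left(-502,664 \right)} - 993614} = \frac{1}{\left(13 + 664\right) - 993614} = \frac{1}{677 - 993614} = \frac{1}{-992937} = - \frac{1}{992937}$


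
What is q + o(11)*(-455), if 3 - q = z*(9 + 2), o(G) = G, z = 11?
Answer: -5123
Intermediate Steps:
q = -118 (q = 3 - 11*(9 + 2) = 3 - 11*11 = 3 - 1*121 = 3 - 121 = -118)
q + o(11)*(-455) = -118 + 11*(-455) = -118 - 5005 = -5123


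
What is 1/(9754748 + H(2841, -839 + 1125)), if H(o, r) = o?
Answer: 1/9757589 ≈ 1.0248e-7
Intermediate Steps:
1/(9754748 + H(2841, -839 + 1125)) = 1/(9754748 + 2841) = 1/9757589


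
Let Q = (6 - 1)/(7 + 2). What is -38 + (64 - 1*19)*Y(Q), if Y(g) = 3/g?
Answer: 205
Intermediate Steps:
Q = 5/9 ≈ 0.55556
-38 + (64 - 1*19)*Y(Q) = -38 + (64 - 1*19)*(3/(5/9)) = -38 + (64 - 19)*(3*(9/5)) = -38 + 45*(27/5) = -38 + 243 = 205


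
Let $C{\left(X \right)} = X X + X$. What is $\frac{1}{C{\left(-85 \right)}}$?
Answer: $\frac{1}{7140} \approx 0.00014006$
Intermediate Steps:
$C{\left(X \right)} = X + X^{2}$ ($C{\left(X \right)} = X^{2} + X = X + X^{2}$)
$\frac{1}{C{\left(-85 \right)}} = \frac{1}{\left(-85\right) \left(1 - 85\right)} = \frac{1}{\left(-85\right) \left(-84\right)} = \frac{1}{7140}$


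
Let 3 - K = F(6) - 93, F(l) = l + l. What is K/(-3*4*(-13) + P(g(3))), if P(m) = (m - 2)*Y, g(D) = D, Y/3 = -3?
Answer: 4/7 ≈ 0.57143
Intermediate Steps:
Y = -9 (Y = 3*(-3) = -9)
F(l) = 2*l
P(m) = 18 - 9*m (P(m) = (m - 2)*(-9) = (-2 + m)*(-9) = 18 - 9*m)
K = 84 (K = 3 - (2*6 - 93) = 3 - (12 - 93) = 3 - 1*(-81) = 3 + 81 = 84)
K/(-3*4*(-13) + P(g(3))) = 84/(-3*4*(-13) + (18 - 9*3)) = 84/(-12*(-13) + (18 - 27)) = 84/(156 - 9) = 84/147 = (1/147)*84 = 4/7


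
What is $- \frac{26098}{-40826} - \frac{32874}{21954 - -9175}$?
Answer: $- \frac{264854641}{635436277} \approx -0.41681$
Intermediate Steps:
$- \frac{26098}{-40826} - \frac{32874}{21954 - -9175} = \left(-26098\right) \left(- \frac{1}{40826}\right) - \frac{32874}{21954 + 9175} = \frac{13049}{20413} - \frac{32874}{31129} = - \frac{264854641}{635436277}$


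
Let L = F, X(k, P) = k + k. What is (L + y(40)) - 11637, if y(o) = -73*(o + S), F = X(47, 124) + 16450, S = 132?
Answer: -7649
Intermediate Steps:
X(k, P) = 2*k
F = 16544 (F = 2*47 + 16450 = 94 + 16450 = 16544)
y(o) = -9636 - 73*o (y(o) = -73*(o + 132) = -73*(132 + o) = -9636 - 73*o)
L = 16544
(L + y(40)) - 11637 = (16544 + (-9636 - 73*40)) - 11637 = (16544 + (-9636 - 2920)) - 11637 = (16544 - 12556) - 11637 = 3988 - 11637 = -7649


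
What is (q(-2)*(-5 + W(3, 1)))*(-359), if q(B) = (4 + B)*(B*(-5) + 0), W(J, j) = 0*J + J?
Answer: 14360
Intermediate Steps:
W(J, j) = J (W(J, j) = 0 + J = J)
q(B) = -5*B*(4 + B) (q(B) = (4 + B)*(-5*B + 0) = (4 + B)*(-5*B) = -5*B*(4 + B))
(q(-2)*(-5 + W(3, 1)))*(-359) = ((-5*(-2)*(4 - 2))*(-5 + 3))*(-359) = (-5*(-2)*2*(-2))*(-359) = (20*(-2))*(-359) = -40*(-359) = 14360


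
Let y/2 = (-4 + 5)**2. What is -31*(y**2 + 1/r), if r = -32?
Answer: -3937/32 ≈ -123.03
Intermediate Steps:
y = 2 (y = 2*(-4 + 5)**2 = 2*1**2 = 2*1 = 2)
-31*(y**2 + 1/r) = -31*(2**2 + 1/(-32)) = -31*(4 - 1/32) = -31*127/32 = -3937/32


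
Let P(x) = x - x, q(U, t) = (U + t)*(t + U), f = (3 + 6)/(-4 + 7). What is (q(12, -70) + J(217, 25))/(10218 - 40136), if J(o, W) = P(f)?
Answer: -1682/14959 ≈ -0.11244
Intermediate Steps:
f = 3 (f = 9/3 = 9*(1/3) = 3)
q(U, t) = (U + t)**2 (q(U, t) = (U + t)*(U + t) = (U + t)**2)
P(x) = 0
J(o, W) = 0
(q(12, -70) + J(217, 25))/(10218 - 40136) = ((12 - 70)**2 + 0)/(10218 - 40136) = ((-58)**2 + 0)/(-29918) = (3364 + 0)*(-1/29918) = 3364*(-1/29918) = -1682/14959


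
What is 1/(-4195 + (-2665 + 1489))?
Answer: -1/5371 ≈ -0.00018619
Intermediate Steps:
1/(-4195 + (-2665 + 1489)) = 1/(-4195 - 1176) = 1/(-5371) = -1/5371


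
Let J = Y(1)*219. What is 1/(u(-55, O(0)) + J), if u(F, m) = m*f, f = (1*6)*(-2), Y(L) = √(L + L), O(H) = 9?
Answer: 6/4681 + 73*√2/28086 ≈ 0.0049575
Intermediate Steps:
Y(L) = √2*√L (Y(L) = √(2*L) = √2*√L)
f = -12 (f = 6*(-2) = -12)
u(F, m) = -12*m (u(F, m) = m*(-12) = -12*m)
J = 219*√2 (J = (√2*√1)*219 = (√2*1)*219 = √2*219 = 219*√2 ≈ 309.71)
1/(u(-55, O(0)) + J) = 1/(-12*9 + 219*√2) = 1/(-108 + 219*√2)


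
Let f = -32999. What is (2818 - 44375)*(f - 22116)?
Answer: 2290414055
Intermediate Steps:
(2818 - 44375)*(f - 22116) = (2818 - 44375)*(-32999 - 22116) = -41557*(-55115) = 2290414055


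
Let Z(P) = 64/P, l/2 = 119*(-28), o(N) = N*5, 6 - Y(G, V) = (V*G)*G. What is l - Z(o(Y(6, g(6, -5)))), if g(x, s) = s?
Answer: -3098792/465 ≈ -6664.1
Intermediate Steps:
Y(G, V) = 6 - V*G² (Y(G, V) = 6 - V*G*G = 6 - G*V*G = 6 - V*G²)
o(N) = 5*N
l = -6664 (l = 2*(119*(-28)) = 2*(-3332) = -6664)
l - Z(o(Y(6, g(6, -5)))) = -6664 - 64/(5*(6 - 1*(-5)*6²)) = -6664 - 64/(5*(6 - 1*(-5)*36)) = -6664 - 64/(5*(6 + 180)) = -6664 - 64/(5*186) = -6664 - 64/930 = -6664 - 1*32/465 = -6664 - 32/465 = -3098792/465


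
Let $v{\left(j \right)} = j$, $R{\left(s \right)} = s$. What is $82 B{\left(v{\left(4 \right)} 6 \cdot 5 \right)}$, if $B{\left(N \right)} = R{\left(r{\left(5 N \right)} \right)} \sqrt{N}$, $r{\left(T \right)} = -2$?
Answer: $- 328 \sqrt{30} \approx -1796.5$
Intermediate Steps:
$B{\left(N \right)} = - 2 \sqrt{N}$
$82 B{\left(v{\left(4 \right)} 6 \cdot 5 \right)} = 82 \left(- 2 \sqrt{4 \cdot 6 \cdot 5}\right) = 82 \left(- 2 \sqrt{24 \cdot 5}\right) = 82 \left(- 2 \sqrt{120}\right) = 82 \left(- 2 \cdot 2 \sqrt{30}\right) = 82 \left(- 4 \sqrt{30}\right) = - 328 \sqrt{30}$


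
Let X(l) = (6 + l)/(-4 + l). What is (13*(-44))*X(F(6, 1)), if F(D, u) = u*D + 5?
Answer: -9724/7 ≈ -1389.1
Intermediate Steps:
F(D, u) = 5 + D*u (F(D, u) = D*u + 5 = 5 + D*u)
X(l) = (6 + l)/(-4 + l)
(13*(-44))*X(F(6, 1)) = (13*(-44))*((6 + (5 + 6*1))/(-4 + (5 + 6*1))) = -572*(6 + (5 + 6))/(-4 + (5 + 6)) = -572*(6 + 11)/(-4 + 11) = -572*17/7 = -9724/7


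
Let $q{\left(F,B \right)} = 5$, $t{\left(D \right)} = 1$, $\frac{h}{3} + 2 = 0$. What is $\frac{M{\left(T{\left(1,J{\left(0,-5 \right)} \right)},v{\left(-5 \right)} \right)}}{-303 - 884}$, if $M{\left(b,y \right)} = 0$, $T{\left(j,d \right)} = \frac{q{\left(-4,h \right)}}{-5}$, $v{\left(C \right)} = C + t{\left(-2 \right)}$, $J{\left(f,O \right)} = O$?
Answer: $0$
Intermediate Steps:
$h = -6$ ($h = -6 + 3 \cdot 0 = -6 + 0 = -6$)
$v{\left(C \right)} = 1 + C$ ($v{\left(C \right)} = C + 1 = 1 + C$)
$T{\left(j,d \right)} = -1$ ($T{\left(j,d \right)} = \frac{5}{-5} = 5 \left(- \frac{1}{5}\right) = -1$)
$\frac{M{\left(T{\left(1,J{\left(0,-5 \right)} \right)},v{\left(-5 \right)} \right)}}{-303 - 884} = \frac{1}{-303 - 884} \cdot 0 = \frac{1}{-1187} \cdot 0 = \left(- \frac{1}{1187}\right) 0 = 0$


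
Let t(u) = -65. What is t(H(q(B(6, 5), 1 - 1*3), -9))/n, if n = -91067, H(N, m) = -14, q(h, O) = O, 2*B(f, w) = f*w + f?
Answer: 65/91067 ≈ 0.00071376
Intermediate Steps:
B(f, w) = f/2 + f*w/2 (B(f, w) = (f*w + f)/2 = (f + f*w)/2 = f/2 + f*w/2)
t(H(q(B(6, 5), 1 - 1*3), -9))/n = -65/(-91067) = -65*(-1/91067) = 65/91067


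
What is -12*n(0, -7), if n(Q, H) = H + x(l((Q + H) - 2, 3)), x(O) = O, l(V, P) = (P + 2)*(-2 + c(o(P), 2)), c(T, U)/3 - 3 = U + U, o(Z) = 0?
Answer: -1056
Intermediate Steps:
c(T, U) = 9 + 6*U (c(T, U) = 9 + 3*(U + U) = 9 + 3*(2*U) = 9 + 6*U)
l(V, P) = 38 + 19*P (l(V, P) = (P + 2)*(-2 + (9 + 6*2)) = (2 + P)*(-2 + (9 + 12)) = (2 + P)*(-2 + 21) = (2 + P)*19 = 38 + 19*P)
n(Q, H) = 95 + H (n(Q, H) = H + (38 + 19*3) = H + (38 + 57) = H + 95 = 95 + H)
-12*n(0, -7) = -12*(95 - 7) = -12*88 = -1056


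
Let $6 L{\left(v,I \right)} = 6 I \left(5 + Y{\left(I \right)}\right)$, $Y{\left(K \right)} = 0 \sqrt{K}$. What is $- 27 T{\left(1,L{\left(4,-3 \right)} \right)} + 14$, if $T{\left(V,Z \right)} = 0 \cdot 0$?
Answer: $14$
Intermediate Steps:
$Y{\left(K \right)} = 0$
$L{\left(v,I \right)} = 5 I$ ($L{\left(v,I \right)} = \frac{6 I \left(5 + 0\right)}{6} = \frac{6 I 5}{6} = \frac{30 I}{6} = 5 I$)
$T{\left(V,Z \right)} = 0$
$- 27 T{\left(1,L{\left(4,-3 \right)} \right)} + 14 = \left(-27\right) 0 + 14 = 0 + 14 = 14$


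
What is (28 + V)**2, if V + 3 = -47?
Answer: 484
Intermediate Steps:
V = -50 (V = -3 - 47 = -50)
(28 + V)**2 = (28 - 50)**2 = (-22)**2 = 484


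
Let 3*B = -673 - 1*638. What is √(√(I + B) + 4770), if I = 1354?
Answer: √(4770 + √917) ≈ 69.284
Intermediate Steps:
B = -437 (B = (-673 - 1*638)/3 = (-673 - 638)/3 = (⅓)*(-1311) = -437)
√(√(I + B) + 4770) = √(√(1354 - 437) + 4770) = √(√917 + 4770) = √(4770 + √917)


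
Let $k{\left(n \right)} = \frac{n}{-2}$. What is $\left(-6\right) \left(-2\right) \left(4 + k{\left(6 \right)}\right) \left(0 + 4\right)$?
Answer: $48$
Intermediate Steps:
$k{\left(n \right)} = - \frac{n}{2}$ ($k{\left(n \right)} = n \left(- \frac{1}{2}\right) = - \frac{n}{2}$)
$\left(-6\right) \left(-2\right) \left(4 + k{\left(6 \right)}\right) \left(0 + 4\right) = \left(-6\right) \left(-2\right) \left(4 - 3\right) \left(0 + 4\right) = 12 \left(4 - 3\right) 4 = 12 \cdot 1 \cdot 4 = 12 \cdot 4 = 48$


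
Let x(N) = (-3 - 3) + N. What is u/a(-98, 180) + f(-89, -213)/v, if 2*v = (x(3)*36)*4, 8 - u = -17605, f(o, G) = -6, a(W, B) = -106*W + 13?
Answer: 214823/124812 ≈ 1.7212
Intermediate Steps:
x(N) = -6 + N
a(W, B) = 13 - 106*W
u = 17613 (u = 8 - 1*(-17605) = 8 + 17605 = 17613)
v = -216 (v = (((-6 + 3)*36)*4)/2 = (-3*36*4)/2 = (-108*4)/2 = (½)*(-432) = -216)
u/a(-98, 180) + f(-89, -213)/v = 17613/(13 - 106*(-98)) - 6/(-216) = 17613/(13 + 10388) - 6*(-1/216) = 17613/10401 + 1/36 = 17613*(1/10401) + 1/36 = 5871/3467 + 1/36 = 214823/124812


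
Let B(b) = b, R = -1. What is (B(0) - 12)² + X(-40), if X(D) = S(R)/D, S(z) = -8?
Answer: 721/5 ≈ 144.20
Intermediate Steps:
X(D) = -8/D
(B(0) - 12)² + X(-40) = (0 - 12)² - 8/(-40) = (-12)² - 8*(-1/40) = 144 + ⅕ = 721/5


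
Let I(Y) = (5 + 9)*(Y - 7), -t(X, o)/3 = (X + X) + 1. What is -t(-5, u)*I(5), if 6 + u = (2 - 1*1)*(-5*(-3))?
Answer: 756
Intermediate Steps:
u = 9 (u = -6 + (2 - 1*1)*(-5*(-3)) = -6 + (2 - 1)*15 = -6 + 1*15 = -6 + 15 = 9)
t(X, o) = -3 - 6*X (t(X, o) = -3*((X + X) + 1) = -3*(2*X + 1) = -3*(1 + 2*X) = -3 - 6*X)
I(Y) = -98 + 14*Y (I(Y) = 14*(-7 + Y) = -98 + 14*Y)
-t(-5, u)*I(5) = -(-3 - 6*(-5))*(-98 + 14*5) = -(-3 + 30)*(-98 + 70) = -27*(-28) = -1*(-756) = 756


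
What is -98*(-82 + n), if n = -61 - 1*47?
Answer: 18620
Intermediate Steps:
n = -108 (n = -61 - 47 = -108)
-98*(-82 + n) = -98*(-82 - 108) = -98*(-190) = 18620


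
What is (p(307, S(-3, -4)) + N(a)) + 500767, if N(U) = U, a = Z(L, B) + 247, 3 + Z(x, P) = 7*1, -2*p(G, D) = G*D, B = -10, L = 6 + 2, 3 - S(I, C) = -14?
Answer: 996817/2 ≈ 4.9841e+5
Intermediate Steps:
S(I, C) = 17 (S(I, C) = 3 - 1*(-14) = 3 + 14 = 17)
L = 8
p(G, D) = -D*G/2 (p(G, D) = -G*D/2 = -D*G/2)
Z(x, P) = 4 (Z(x, P) = -3 + 7*1 = -3 + 7 = 4)
a = 251 (a = 4 + 247 = 251)
(p(307, S(-3, -4)) + N(a)) + 500767 = (-½*17*307 + 251) + 500767 = (-5219/2 + 251) + 500767 = -4717/2 + 500767 = 996817/2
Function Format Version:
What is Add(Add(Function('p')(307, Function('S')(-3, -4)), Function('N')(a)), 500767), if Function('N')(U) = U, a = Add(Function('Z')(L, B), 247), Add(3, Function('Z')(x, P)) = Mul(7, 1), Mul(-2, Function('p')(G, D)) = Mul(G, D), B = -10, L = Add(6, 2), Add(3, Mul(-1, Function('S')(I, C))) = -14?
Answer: Rational(996817, 2) ≈ 4.9841e+5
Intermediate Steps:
Function('S')(I, C) = 17 (Function('S')(I, C) = Add(3, Mul(-1, -14)) = Add(3, 14) = 17)
L = 8
Function('p')(G, D) = Mul(Rational(-1, 2), D, G) (Function('p')(G, D) = Mul(Rational(-1, 2), Mul(G, D)) = Mul(Rational(-1, 2), Mul(D, G)) = Mul(Rational(-1, 2), D, G))
Function('Z')(x, P) = 4 (Function('Z')(x, P) = Add(-3, Mul(7, 1)) = Add(-3, 7) = 4)
a = 251 (a = Add(4, 247) = 251)
Add(Add(Function('p')(307, Function('S')(-3, -4)), Function('N')(a)), 500767) = Add(Add(Mul(Rational(-1, 2), 17, 307), 251), 500767) = Add(Add(Rational(-5219, 2), 251), 500767) = Add(Rational(-4717, 2), 500767) = Rational(996817, 2)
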